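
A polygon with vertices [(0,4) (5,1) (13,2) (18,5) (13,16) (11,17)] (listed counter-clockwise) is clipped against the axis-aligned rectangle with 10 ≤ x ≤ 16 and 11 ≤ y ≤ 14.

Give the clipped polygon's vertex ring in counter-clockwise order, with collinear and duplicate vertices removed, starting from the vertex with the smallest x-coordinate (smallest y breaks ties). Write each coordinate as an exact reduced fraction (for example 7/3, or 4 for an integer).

1. After x ≥ 10: [(10,174/11) (10,13/8) (13,2) (18,5) (13,16) (11,17)]
2. After x ≤ 16: [(10,174/11) (10,13/8) (13,2) (16,19/5) (16,47/5) (13,16) (11,17)]
3. After y ≥ 11: [(10,174/11) (10,11) (168/11,11) (13,16) (11,17)]
4. After y ≤ 14: [(10,14) (10,11) (168/11,11) (153/11,14)]
5. Canonical ring: [(10,11) (168/11,11) (153/11,14) (10,14)]

Clipped polygon: [(10,11) (168/11,11) (153/11,14) (10,14)]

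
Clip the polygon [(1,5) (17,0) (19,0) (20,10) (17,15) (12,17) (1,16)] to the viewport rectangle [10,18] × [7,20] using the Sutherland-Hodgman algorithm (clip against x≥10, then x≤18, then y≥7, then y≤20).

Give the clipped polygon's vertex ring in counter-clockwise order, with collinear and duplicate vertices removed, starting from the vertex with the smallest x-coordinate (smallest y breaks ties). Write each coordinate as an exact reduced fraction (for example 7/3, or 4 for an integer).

1. After x ≥ 10: [(10,35/16) (17,0) (19,0) (20,10) (17,15) (12,17) (10,185/11)]
2. After x ≤ 18: [(10,35/16) (17,0) (18,0) (18,40/3) (17,15) (12,17) (10,185/11)]
3. After y ≥ 7: [(10,7) (18,7) (18,40/3) (17,15) (12,17) (10,185/11)]
4. After y ≤ 20: [(10,7) (18,7) (18,40/3) (17,15) (12,17) (10,185/11)]
5. Canonical ring: [(10,7) (18,7) (18,40/3) (17,15) (12,17) (10,185/11)]

Clipped polygon: [(10,7) (18,7) (18,40/3) (17,15) (12,17) (10,185/11)]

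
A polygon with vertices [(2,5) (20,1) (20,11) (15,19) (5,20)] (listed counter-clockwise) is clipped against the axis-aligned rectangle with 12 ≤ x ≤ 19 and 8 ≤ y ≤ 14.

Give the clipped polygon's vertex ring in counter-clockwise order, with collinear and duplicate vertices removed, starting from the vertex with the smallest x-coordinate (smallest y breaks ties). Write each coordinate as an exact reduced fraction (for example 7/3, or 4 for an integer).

1. After x ≥ 12: [(12,25/9) (20,1) (20,11) (15,19) (12,193/10)]
2. After x ≤ 19: [(12,25/9) (19,11/9) (19,63/5) (15,19) (12,193/10)]
3. After y ≥ 8: [(12,8) (19,8) (19,63/5) (15,19) (12,193/10)]
4. After y ≤ 14: [(12,14) (12,8) (19,8) (19,63/5) (145/8,14)]
5. Canonical ring: [(12,8) (19,8) (19,63/5) (145/8,14) (12,14)]

Clipped polygon: [(12,8) (19,8) (19,63/5) (145/8,14) (12,14)]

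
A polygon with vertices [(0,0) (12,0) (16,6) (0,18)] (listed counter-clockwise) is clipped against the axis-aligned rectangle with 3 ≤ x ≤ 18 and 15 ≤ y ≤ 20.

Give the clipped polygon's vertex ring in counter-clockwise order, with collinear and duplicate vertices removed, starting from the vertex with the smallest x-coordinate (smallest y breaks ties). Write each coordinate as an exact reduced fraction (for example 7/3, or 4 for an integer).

1. After x ≥ 3: [(3,0) (12,0) (16,6) (3,63/4)]
2. After x ≤ 18: [(3,0) (12,0) (16,6) (3,63/4)]
3. After y ≥ 15: [(3,15) (4,15) (3,63/4)]
4. After y ≤ 20: [(3,15) (4,15) (3,63/4)]
5. Canonical ring: [(3,15) (4,15) (3,63/4)]

Clipped polygon: [(3,15) (4,15) (3,63/4)]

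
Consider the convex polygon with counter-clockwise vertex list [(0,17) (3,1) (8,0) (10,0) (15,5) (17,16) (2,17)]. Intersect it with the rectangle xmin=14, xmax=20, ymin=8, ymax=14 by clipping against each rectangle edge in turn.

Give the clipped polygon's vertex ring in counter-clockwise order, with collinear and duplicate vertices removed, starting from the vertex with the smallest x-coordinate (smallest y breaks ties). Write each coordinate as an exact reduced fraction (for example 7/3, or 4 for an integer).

Clipped polygon: [(14,8) (171/11,8) (183/11,14) (14,14)]

1. After x ≥ 14: [(14,4) (15,5) (17,16) (14,81/5)]
2. After x ≤ 20: [(14,4) (15,5) (17,16) (14,81/5)]
3. After y ≥ 8: [(14,8) (171/11,8) (17,16) (14,81/5)]
4. After y ≤ 14: [(14,14) (14,8) (171/11,8) (183/11,14)]
5. Canonical ring: [(14,8) (171/11,8) (183/11,14) (14,14)]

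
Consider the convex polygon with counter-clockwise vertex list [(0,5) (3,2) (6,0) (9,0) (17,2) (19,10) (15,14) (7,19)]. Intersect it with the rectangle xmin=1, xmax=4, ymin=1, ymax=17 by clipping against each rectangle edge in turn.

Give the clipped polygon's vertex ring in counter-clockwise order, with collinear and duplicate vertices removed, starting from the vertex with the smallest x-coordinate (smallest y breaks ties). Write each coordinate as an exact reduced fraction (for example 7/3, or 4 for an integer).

Clipped polygon: [(1,4) (3,2) (4,4/3) (4,13) (1,7)]

1. After x ≥ 1: [(1,7) (1,4) (3,2) (6,0) (9,0) (17,2) (19,10) (15,14) (7,19)]
2. After x ≤ 4: [(4,13) (1,7) (1,4) (3,2) (4,4/3)]
3. After y ≥ 1: [(4,13) (1,7) (1,4) (3,2) (4,4/3)]
4. After y ≤ 17: [(4,13) (1,7) (1,4) (3,2) (4,4/3)]
5. Canonical ring: [(1,4) (3,2) (4,4/3) (4,13) (1,7)]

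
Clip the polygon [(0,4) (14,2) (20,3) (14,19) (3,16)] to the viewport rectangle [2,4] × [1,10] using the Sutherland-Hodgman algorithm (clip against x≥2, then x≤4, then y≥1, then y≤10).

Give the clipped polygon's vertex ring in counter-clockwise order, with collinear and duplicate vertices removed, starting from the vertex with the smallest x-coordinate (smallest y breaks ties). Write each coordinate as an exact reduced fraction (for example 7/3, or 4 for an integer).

Clipped polygon: [(2,26/7) (4,24/7) (4,10) (2,10)]

1. After x ≥ 2: [(2,12) (2,26/7) (14,2) (20,3) (14,19) (3,16)]
2. After x ≤ 4: [(2,12) (2,26/7) (4,24/7) (4,179/11) (3,16)]
3. After y ≥ 1: [(2,12) (2,26/7) (4,24/7) (4,179/11) (3,16)]
4. After y ≤ 10: [(2,10) (2,26/7) (4,24/7) (4,10)]
5. Canonical ring: [(2,26/7) (4,24/7) (4,10) (2,10)]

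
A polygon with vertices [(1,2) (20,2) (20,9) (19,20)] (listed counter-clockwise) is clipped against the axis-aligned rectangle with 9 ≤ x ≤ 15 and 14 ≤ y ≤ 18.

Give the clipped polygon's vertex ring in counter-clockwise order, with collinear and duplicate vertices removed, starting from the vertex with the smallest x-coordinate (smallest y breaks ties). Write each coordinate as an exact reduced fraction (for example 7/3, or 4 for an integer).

1. After x ≥ 9: [(9,10) (9,2) (20,2) (20,9) (19,20)]
2. After x ≤ 15: [(15,16) (9,10) (9,2) (15,2)]
3. After y ≥ 14: [(15,14) (15,16) (13,14)]
4. After y ≤ 18: [(15,14) (15,16) (13,14)]
5. Canonical ring: [(13,14) (15,14) (15,16)]

Clipped polygon: [(13,14) (15,14) (15,16)]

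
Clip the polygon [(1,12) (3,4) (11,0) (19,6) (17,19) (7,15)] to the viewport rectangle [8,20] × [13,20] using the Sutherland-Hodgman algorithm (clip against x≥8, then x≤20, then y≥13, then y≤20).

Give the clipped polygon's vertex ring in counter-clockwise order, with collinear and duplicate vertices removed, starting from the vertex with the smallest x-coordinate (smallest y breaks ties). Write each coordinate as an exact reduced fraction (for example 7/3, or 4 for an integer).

1. After x ≥ 8: [(8,3/2) (11,0) (19,6) (17,19) (8,77/5)]
2. After x ≤ 20: [(8,3/2) (11,0) (19,6) (17,19) (8,77/5)]
3. After y ≥ 13: [(8,13) (233/13,13) (17,19) (8,77/5)]
4. After y ≤ 20: [(8,13) (233/13,13) (17,19) (8,77/5)]
5. Canonical ring: [(8,13) (233/13,13) (17,19) (8,77/5)]

Clipped polygon: [(8,13) (233/13,13) (17,19) (8,77/5)]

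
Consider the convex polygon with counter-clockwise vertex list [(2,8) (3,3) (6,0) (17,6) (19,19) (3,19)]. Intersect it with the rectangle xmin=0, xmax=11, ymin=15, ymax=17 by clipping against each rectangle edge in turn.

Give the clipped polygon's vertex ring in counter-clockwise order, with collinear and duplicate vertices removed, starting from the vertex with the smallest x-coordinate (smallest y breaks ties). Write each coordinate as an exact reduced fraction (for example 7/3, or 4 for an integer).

Clipped polygon: [(29/11,15) (11,15) (11,17) (31/11,17)]

1. After x ≥ 0: [(2,8) (3,3) (6,0) (17,6) (19,19) (3,19)]
2. After x ≤ 11: [(2,8) (3,3) (6,0) (11,30/11) (11,19) (3,19)]
3. After y ≥ 15: [(29/11,15) (11,15) (11,19) (3,19)]
4. After y ≤ 17: [(31/11,17) (29/11,15) (11,15) (11,17)]
5. Canonical ring: [(29/11,15) (11,15) (11,17) (31/11,17)]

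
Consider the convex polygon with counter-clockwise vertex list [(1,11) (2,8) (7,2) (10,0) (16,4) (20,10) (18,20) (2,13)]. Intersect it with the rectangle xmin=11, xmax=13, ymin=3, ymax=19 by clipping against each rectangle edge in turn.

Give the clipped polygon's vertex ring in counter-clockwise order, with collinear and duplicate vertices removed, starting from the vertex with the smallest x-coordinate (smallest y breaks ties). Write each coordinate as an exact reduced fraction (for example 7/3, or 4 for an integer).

1. After x ≥ 11: [(11,2/3) (16,4) (20,10) (18,20) (11,271/16)]
2. After x ≤ 13: [(11,2/3) (13,2) (13,285/16) (11,271/16)]
3. After y ≥ 3: [(11,3) (13,3) (13,285/16) (11,271/16)]
4. After y ≤ 19: [(11,3) (13,3) (13,285/16) (11,271/16)]
5. Canonical ring: [(11,3) (13,3) (13,285/16) (11,271/16)]

Clipped polygon: [(11,3) (13,3) (13,285/16) (11,271/16)]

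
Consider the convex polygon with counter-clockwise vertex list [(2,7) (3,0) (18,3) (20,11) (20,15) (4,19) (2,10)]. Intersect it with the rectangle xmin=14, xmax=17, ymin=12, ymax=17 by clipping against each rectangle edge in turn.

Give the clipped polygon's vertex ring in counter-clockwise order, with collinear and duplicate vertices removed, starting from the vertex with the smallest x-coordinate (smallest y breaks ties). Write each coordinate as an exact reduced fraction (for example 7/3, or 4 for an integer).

Clipped polygon: [(14,12) (17,12) (17,63/4) (14,33/2)]

1. After x ≥ 14: [(14,11/5) (18,3) (20,11) (20,15) (14,33/2)]
2. After x ≤ 17: [(14,11/5) (17,14/5) (17,63/4) (14,33/2)]
3. After y ≥ 12: [(14,12) (17,12) (17,63/4) (14,33/2)]
4. After y ≤ 17: [(14,12) (17,12) (17,63/4) (14,33/2)]
5. Canonical ring: [(14,12) (17,12) (17,63/4) (14,33/2)]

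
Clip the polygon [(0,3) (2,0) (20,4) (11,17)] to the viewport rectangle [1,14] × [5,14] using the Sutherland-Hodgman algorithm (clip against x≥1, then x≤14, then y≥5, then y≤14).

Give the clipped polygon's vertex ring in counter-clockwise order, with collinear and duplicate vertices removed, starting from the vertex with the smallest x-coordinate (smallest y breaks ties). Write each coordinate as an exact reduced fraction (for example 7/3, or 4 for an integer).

Clipped polygon: [(11/7,5) (14,5) (14,38/3) (170/13,14) (121/14,14)]

1. After x ≥ 1: [(1,47/11) (1,3/2) (2,0) (20,4) (11,17)]
2. After x ≤ 14: [(1,47/11) (1,3/2) (2,0) (14,8/3) (14,38/3) (11,17)]
3. After y ≥ 5: [(11/7,5) (14,5) (14,38/3) (11,17)]
4. After y ≤ 14: [(121/14,14) (11/7,5) (14,5) (14,38/3) (170/13,14)]
5. Canonical ring: [(11/7,5) (14,5) (14,38/3) (170/13,14) (121/14,14)]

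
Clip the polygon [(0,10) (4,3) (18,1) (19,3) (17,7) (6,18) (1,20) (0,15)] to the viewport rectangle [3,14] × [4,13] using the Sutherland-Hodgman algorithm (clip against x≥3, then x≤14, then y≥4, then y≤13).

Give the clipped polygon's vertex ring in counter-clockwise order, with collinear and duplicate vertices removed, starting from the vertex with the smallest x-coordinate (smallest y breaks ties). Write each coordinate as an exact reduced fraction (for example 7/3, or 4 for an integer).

Clipped polygon: [(3,19/4) (24/7,4) (14,4) (14,10) (11,13) (3,13)]

1. After x ≥ 3: [(3,19/4) (4,3) (18,1) (19,3) (17,7) (6,18) (3,96/5)]
2. After x ≤ 14: [(3,19/4) (4,3) (14,11/7) (14,10) (6,18) (3,96/5)]
3. After y ≥ 4: [(3,19/4) (24/7,4) (14,4) (14,10) (6,18) (3,96/5)]
4. After y ≤ 13: [(3,13) (3,19/4) (24/7,4) (14,4) (14,10) (11,13)]
5. Canonical ring: [(3,19/4) (24/7,4) (14,4) (14,10) (11,13) (3,13)]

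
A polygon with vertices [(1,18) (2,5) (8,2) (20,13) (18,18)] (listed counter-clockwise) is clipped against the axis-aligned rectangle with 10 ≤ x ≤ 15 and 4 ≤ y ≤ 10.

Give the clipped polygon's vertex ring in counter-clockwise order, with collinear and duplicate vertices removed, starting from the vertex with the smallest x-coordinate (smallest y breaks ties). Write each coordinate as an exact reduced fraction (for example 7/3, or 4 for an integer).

1. After x ≥ 10: [(10,18) (10,23/6) (20,13) (18,18)]
2. After x ≤ 15: [(15,18) (10,18) (10,23/6) (15,101/12)]
3. After y ≥ 4: [(15,18) (10,18) (10,4) (112/11,4) (15,101/12)]
4. After y ≤ 10: [(15,10) (10,10) (10,4) (112/11,4) (15,101/12)]
5. Canonical ring: [(10,4) (112/11,4) (15,101/12) (15,10) (10,10)]

Clipped polygon: [(10,4) (112/11,4) (15,101/12) (15,10) (10,10)]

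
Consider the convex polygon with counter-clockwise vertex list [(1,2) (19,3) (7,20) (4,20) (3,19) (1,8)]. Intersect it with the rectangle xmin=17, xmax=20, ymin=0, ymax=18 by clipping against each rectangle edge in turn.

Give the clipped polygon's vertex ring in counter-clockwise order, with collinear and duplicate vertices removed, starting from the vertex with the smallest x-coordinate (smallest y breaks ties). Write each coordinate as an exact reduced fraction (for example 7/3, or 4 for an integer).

Clipped polygon: [(17,26/9) (19,3) (17,35/6)]

1. After x ≥ 17: [(17,26/9) (19,3) (17,35/6)]
2. After x ≤ 20: [(17,26/9) (19,3) (17,35/6)]
3. After y ≥ 0: [(17,26/9) (19,3) (17,35/6)]
4. After y ≤ 18: [(17,26/9) (19,3) (17,35/6)]
5. Canonical ring: [(17,26/9) (19,3) (17,35/6)]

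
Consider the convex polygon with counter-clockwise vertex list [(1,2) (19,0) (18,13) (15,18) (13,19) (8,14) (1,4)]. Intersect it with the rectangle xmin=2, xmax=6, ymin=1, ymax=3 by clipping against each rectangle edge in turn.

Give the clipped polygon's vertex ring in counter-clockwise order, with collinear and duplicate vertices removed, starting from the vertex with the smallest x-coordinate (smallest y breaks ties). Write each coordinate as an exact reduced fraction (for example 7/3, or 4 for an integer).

Clipped polygon: [(2,17/9) (6,13/9) (6,3) (2,3)]

1. After x ≥ 2: [(2,17/9) (19,0) (18,13) (15,18) (13,19) (8,14) (2,38/7)]
2. After x ≤ 6: [(2,17/9) (6,13/9) (6,78/7) (2,38/7)]
3. After y ≥ 1: [(2,17/9) (6,13/9) (6,78/7) (2,38/7)]
4. After y ≤ 3: [(2,3) (2,17/9) (6,13/9) (6,3)]
5. Canonical ring: [(2,17/9) (6,13/9) (6,3) (2,3)]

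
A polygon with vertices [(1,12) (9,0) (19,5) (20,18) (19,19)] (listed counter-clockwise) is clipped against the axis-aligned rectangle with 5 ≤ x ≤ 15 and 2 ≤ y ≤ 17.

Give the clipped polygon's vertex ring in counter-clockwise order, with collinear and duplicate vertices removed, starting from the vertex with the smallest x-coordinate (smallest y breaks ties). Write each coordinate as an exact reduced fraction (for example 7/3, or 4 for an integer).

Clipped polygon: [(5,6) (23/3,2) (13,2) (15,3) (15,17) (97/7,17) (5,122/9)]

1. After x ≥ 5: [(5,122/9) (5,6) (9,0) (19,5) (20,18) (19,19)]
2. After x ≤ 15: [(15,157/9) (5,122/9) (5,6) (9,0) (15,3)]
3. After y ≥ 2: [(15,157/9) (5,122/9) (5,6) (23/3,2) (13,2) (15,3)]
4. After y ≤ 17: [(15,17) (97/7,17) (5,122/9) (5,6) (23/3,2) (13,2) (15,3)]
5. Canonical ring: [(5,6) (23/3,2) (13,2) (15,3) (15,17) (97/7,17) (5,122/9)]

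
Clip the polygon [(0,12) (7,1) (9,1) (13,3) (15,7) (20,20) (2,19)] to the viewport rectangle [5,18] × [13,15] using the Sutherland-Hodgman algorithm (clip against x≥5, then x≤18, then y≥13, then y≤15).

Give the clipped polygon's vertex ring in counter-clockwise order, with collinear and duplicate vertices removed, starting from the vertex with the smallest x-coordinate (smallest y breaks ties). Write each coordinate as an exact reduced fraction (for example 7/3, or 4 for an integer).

Clipped polygon: [(5,13) (225/13,13) (18,74/5) (18,15) (5,15)]

1. After x ≥ 5: [(5,29/7) (7,1) (9,1) (13,3) (15,7) (20,20) (5,115/6)]
2. After x ≤ 18: [(5,29/7) (7,1) (9,1) (13,3) (15,7) (18,74/5) (18,179/9) (5,115/6)]
3. After y ≥ 13: [(5,13) (225/13,13) (18,74/5) (18,179/9) (5,115/6)]
4. After y ≤ 15: [(5,15) (5,13) (225/13,13) (18,74/5) (18,15)]
5. Canonical ring: [(5,13) (225/13,13) (18,74/5) (18,15) (5,15)]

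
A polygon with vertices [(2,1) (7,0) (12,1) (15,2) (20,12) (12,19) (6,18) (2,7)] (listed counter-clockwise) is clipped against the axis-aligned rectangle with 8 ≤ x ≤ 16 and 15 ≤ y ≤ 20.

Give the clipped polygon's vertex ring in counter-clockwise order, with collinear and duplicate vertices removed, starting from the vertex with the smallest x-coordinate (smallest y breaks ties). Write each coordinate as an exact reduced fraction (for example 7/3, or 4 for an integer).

1. After x ≥ 8: [(8,1/5) (12,1) (15,2) (20,12) (12,19) (8,55/3)]
2. After x ≤ 16: [(8,1/5) (12,1) (15,2) (16,4) (16,31/2) (12,19) (8,55/3)]
3. After y ≥ 15: [(8,15) (16,15) (16,31/2) (12,19) (8,55/3)]
4. After y ≤ 20: [(8,15) (16,15) (16,31/2) (12,19) (8,55/3)]
5. Canonical ring: [(8,15) (16,15) (16,31/2) (12,19) (8,55/3)]

Clipped polygon: [(8,15) (16,15) (16,31/2) (12,19) (8,55/3)]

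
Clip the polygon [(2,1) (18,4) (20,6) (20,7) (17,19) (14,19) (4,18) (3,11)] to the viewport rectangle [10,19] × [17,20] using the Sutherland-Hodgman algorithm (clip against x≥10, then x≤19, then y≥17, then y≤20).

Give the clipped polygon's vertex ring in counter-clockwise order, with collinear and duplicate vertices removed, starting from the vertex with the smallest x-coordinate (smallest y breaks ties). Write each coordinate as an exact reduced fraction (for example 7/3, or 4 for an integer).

Clipped polygon: [(10,17) (35/2,17) (17,19) (14,19) (10,93/5)]

1. After x ≥ 10: [(10,5/2) (18,4) (20,6) (20,7) (17,19) (14,19) (10,93/5)]
2. After x ≤ 19: [(10,5/2) (18,4) (19,5) (19,11) (17,19) (14,19) (10,93/5)]
3. After y ≥ 17: [(10,17) (35/2,17) (17,19) (14,19) (10,93/5)]
4. After y ≤ 20: [(10,17) (35/2,17) (17,19) (14,19) (10,93/5)]
5. Canonical ring: [(10,17) (35/2,17) (17,19) (14,19) (10,93/5)]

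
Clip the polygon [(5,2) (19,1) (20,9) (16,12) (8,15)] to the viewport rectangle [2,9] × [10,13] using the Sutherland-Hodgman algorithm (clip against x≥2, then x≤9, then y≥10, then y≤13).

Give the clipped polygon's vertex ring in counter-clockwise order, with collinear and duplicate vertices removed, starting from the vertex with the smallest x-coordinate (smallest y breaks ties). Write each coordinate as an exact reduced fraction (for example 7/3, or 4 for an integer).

1. After x ≥ 2: [(5,2) (19,1) (20,9) (16,12) (8,15)]
2. After x ≤ 9: [(5,2) (9,12/7) (9,117/8) (8,15)]
3. After y ≥ 10: [(89/13,10) (9,10) (9,117/8) (8,15)]
4. After y ≤ 13: [(98/13,13) (89/13,10) (9,10) (9,13)]
5. Canonical ring: [(89/13,10) (9,10) (9,13) (98/13,13)]

Clipped polygon: [(89/13,10) (9,10) (9,13) (98/13,13)]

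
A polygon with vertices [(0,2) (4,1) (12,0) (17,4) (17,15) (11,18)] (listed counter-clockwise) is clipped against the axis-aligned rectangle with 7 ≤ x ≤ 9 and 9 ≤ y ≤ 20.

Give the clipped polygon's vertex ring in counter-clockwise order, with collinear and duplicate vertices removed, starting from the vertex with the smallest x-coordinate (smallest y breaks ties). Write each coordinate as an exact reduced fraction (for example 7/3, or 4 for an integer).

Clipped polygon: [(7,9) (9,9) (9,166/11) (7,134/11)]

1. After x ≥ 7: [(7,134/11) (7,5/8) (12,0) (17,4) (17,15) (11,18)]
2. After x ≤ 9: [(9,166/11) (7,134/11) (7,5/8) (9,3/8)]
3. After y ≥ 9: [(9,9) (9,166/11) (7,134/11) (7,9)]
4. After y ≤ 20: [(9,9) (9,166/11) (7,134/11) (7,9)]
5. Canonical ring: [(7,9) (9,9) (9,166/11) (7,134/11)]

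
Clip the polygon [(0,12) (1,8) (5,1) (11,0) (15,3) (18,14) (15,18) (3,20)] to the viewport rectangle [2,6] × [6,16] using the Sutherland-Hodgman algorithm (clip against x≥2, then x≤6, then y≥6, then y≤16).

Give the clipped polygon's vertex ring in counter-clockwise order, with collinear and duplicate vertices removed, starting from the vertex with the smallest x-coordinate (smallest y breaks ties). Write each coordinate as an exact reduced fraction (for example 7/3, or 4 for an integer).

Clipped polygon: [(2,25/4) (15/7,6) (6,6) (6,16) (2,16)]

1. After x ≥ 2: [(2,52/3) (2,25/4) (5,1) (11,0) (15,3) (18,14) (15,18) (3,20)]
2. After x ≤ 6: [(2,52/3) (2,25/4) (5,1) (6,5/6) (6,39/2) (3,20)]
3. After y ≥ 6: [(2,52/3) (2,25/4) (15/7,6) (6,6) (6,39/2) (3,20)]
4. After y ≤ 16: [(2,16) (2,25/4) (15/7,6) (6,6) (6,16)]
5. Canonical ring: [(2,25/4) (15/7,6) (6,6) (6,16) (2,16)]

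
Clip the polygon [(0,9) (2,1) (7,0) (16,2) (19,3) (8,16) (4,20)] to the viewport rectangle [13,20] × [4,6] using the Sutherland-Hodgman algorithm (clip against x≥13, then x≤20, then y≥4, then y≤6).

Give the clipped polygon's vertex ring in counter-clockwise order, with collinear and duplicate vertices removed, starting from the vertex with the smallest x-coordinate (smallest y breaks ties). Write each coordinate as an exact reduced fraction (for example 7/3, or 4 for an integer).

1. After x ≥ 13: [(13,4/3) (16,2) (19,3) (13,111/11)]
2. After x ≤ 20: [(13,4/3) (16,2) (19,3) (13,111/11)]
3. After y ≥ 4: [(13,4) (236/13,4) (13,111/11)]
4. After y ≤ 6: [(13,6) (13,4) (236/13,4) (214/13,6)]
5. Canonical ring: [(13,4) (236/13,4) (214/13,6) (13,6)]

Clipped polygon: [(13,4) (236/13,4) (214/13,6) (13,6)]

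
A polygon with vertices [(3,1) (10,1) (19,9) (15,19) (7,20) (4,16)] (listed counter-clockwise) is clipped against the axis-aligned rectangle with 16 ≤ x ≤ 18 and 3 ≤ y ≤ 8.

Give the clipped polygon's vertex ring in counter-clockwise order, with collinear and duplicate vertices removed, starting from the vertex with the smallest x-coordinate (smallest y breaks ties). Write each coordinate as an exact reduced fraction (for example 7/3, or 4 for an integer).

Clipped polygon: [(16,19/3) (143/8,8) (16,8)]

1. After x ≥ 16: [(16,19/3) (19,9) (16,33/2)]
2. After x ≤ 18: [(16,19/3) (18,73/9) (18,23/2) (16,33/2)]
3. After y ≥ 3: [(16,19/3) (18,73/9) (18,23/2) (16,33/2)]
4. After y ≤ 8: [(16,8) (16,19/3) (143/8,8)]
5. Canonical ring: [(16,19/3) (143/8,8) (16,8)]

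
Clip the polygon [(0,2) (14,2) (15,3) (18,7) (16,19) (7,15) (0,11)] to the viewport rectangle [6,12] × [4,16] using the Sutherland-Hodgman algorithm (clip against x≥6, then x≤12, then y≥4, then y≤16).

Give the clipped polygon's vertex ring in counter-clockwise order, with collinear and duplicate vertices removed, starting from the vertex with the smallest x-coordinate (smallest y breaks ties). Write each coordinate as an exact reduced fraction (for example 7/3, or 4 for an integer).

Clipped polygon: [(6,4) (12,4) (12,16) (37/4,16) (7,15) (6,101/7)]

1. After x ≥ 6: [(6,2) (14,2) (15,3) (18,7) (16,19) (7,15) (6,101/7)]
2. After x ≤ 12: [(6,2) (12,2) (12,155/9) (7,15) (6,101/7)]
3. After y ≥ 4: [(6,4) (12,4) (12,155/9) (7,15) (6,101/7)]
4. After y ≤ 16: [(6,4) (12,4) (12,16) (37/4,16) (7,15) (6,101/7)]
5. Canonical ring: [(6,4) (12,4) (12,16) (37/4,16) (7,15) (6,101/7)]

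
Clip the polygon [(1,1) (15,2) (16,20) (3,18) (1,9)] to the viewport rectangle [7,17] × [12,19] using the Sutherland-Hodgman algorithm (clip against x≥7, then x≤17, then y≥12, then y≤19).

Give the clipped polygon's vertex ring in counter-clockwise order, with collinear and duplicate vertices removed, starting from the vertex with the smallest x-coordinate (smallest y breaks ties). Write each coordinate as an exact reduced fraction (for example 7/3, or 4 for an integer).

Clipped polygon: [(7,12) (140/9,12) (287/18,19) (19/2,19) (7,242/13)]

1. After x ≥ 7: [(7,10/7) (15,2) (16,20) (7,242/13)]
2. After x ≤ 17: [(7,10/7) (15,2) (16,20) (7,242/13)]
3. After y ≥ 12: [(7,12) (140/9,12) (16,20) (7,242/13)]
4. After y ≤ 19: [(7,12) (140/9,12) (287/18,19) (19/2,19) (7,242/13)]
5. Canonical ring: [(7,12) (140/9,12) (287/18,19) (19/2,19) (7,242/13)]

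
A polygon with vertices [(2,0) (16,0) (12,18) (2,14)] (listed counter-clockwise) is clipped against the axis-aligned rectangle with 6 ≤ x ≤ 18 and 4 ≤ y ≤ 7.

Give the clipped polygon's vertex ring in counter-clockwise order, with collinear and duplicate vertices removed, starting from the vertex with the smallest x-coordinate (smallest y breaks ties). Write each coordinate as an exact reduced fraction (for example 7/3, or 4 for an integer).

Clipped polygon: [(6,4) (136/9,4) (130/9,7) (6,7)]

1. After x ≥ 6: [(6,0) (16,0) (12,18) (6,78/5)]
2. After x ≤ 18: [(6,0) (16,0) (12,18) (6,78/5)]
3. After y ≥ 4: [(6,4) (136/9,4) (12,18) (6,78/5)]
4. After y ≤ 7: [(6,7) (6,4) (136/9,4) (130/9,7)]
5. Canonical ring: [(6,4) (136/9,4) (130/9,7) (6,7)]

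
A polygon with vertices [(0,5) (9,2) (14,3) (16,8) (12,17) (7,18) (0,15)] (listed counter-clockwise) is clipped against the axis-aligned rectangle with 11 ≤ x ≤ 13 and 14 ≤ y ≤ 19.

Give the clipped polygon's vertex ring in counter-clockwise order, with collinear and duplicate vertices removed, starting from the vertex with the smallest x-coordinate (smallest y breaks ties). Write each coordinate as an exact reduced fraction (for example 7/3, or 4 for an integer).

Clipped polygon: [(11,14) (13,14) (13,59/4) (12,17) (11,86/5)]

1. After x ≥ 11: [(11,12/5) (14,3) (16,8) (12,17) (11,86/5)]
2. After x ≤ 13: [(11,12/5) (13,14/5) (13,59/4) (12,17) (11,86/5)]
3. After y ≥ 14: [(11,14) (13,14) (13,59/4) (12,17) (11,86/5)]
4. After y ≤ 19: [(11,14) (13,14) (13,59/4) (12,17) (11,86/5)]
5. Canonical ring: [(11,14) (13,14) (13,59/4) (12,17) (11,86/5)]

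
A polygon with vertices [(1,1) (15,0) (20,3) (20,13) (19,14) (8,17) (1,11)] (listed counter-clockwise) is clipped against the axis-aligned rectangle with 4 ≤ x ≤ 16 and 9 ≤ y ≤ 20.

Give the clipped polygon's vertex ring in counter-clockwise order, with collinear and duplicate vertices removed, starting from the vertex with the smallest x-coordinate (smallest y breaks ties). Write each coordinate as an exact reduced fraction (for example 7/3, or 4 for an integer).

Clipped polygon: [(4,9) (16,9) (16,163/11) (8,17) (4,95/7)]

1. After x ≥ 4: [(4,11/14) (15,0) (20,3) (20,13) (19,14) (8,17) (4,95/7)]
2. After x ≤ 16: [(4,11/14) (15,0) (16,3/5) (16,163/11) (8,17) (4,95/7)]
3. After y ≥ 9: [(4,9) (16,9) (16,163/11) (8,17) (4,95/7)]
4. After y ≤ 20: [(4,9) (16,9) (16,163/11) (8,17) (4,95/7)]
5. Canonical ring: [(4,9) (16,9) (16,163/11) (8,17) (4,95/7)]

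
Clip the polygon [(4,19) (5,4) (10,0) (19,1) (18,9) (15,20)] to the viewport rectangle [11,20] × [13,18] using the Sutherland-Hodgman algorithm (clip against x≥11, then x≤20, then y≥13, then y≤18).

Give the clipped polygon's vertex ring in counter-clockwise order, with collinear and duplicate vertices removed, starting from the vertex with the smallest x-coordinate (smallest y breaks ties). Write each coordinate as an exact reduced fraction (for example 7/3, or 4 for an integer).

1. After x ≥ 11: [(11,216/11) (11,1/9) (19,1) (18,9) (15,20)]
2. After x ≤ 20: [(11,216/11) (11,1/9) (19,1) (18,9) (15,20)]
3. After y ≥ 13: [(11,216/11) (11,13) (186/11,13) (15,20)]
4. After y ≤ 18: [(11,18) (11,13) (186/11,13) (171/11,18)]
5. Canonical ring: [(11,13) (186/11,13) (171/11,18) (11,18)]

Clipped polygon: [(11,13) (186/11,13) (171/11,18) (11,18)]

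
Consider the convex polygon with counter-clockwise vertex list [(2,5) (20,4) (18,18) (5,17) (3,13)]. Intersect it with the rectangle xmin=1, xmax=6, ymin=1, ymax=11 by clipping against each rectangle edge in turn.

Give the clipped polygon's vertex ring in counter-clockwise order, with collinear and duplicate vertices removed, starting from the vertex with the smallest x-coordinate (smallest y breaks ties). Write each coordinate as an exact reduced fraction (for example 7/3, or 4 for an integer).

Clipped polygon: [(2,5) (6,43/9) (6,11) (11/4,11)]

1. After x ≥ 1: [(2,5) (20,4) (18,18) (5,17) (3,13)]
2. After x ≤ 6: [(2,5) (6,43/9) (6,222/13) (5,17) (3,13)]
3. After y ≥ 1: [(2,5) (6,43/9) (6,222/13) (5,17) (3,13)]
4. After y ≤ 11: [(11/4,11) (2,5) (6,43/9) (6,11)]
5. Canonical ring: [(2,5) (6,43/9) (6,11) (11/4,11)]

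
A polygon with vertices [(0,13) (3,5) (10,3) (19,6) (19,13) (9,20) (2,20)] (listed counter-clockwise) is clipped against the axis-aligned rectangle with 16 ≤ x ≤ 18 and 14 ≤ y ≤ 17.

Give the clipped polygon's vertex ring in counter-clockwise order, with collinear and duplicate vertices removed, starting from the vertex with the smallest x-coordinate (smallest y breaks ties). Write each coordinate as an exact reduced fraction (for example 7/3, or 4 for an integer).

Clipped polygon: [(16,14) (123/7,14) (16,151/10)]

1. After x ≥ 16: [(16,5) (19,6) (19,13) (16,151/10)]
2. After x ≤ 18: [(16,5) (18,17/3) (18,137/10) (16,151/10)]
3. After y ≥ 14: [(16,14) (123/7,14) (16,151/10)]
4. After y ≤ 17: [(16,14) (123/7,14) (16,151/10)]
5. Canonical ring: [(16,14) (123/7,14) (16,151/10)]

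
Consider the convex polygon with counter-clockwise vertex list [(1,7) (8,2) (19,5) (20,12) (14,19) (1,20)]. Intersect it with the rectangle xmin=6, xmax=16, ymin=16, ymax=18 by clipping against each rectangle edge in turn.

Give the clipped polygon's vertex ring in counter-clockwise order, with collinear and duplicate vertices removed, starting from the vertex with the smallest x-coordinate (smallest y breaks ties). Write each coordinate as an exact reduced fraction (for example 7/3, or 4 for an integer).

Clipped polygon: [(6,16) (16,16) (16,50/3) (104/7,18) (6,18)]

1. After x ≥ 6: [(6,24/7) (8,2) (19,5) (20,12) (14,19) (6,255/13)]
2. After x ≤ 16: [(6,24/7) (8,2) (16,46/11) (16,50/3) (14,19) (6,255/13)]
3. After y ≥ 16: [(6,16) (16,16) (16,50/3) (14,19) (6,255/13)]
4. After y ≤ 18: [(6,18) (6,16) (16,16) (16,50/3) (104/7,18)]
5. Canonical ring: [(6,16) (16,16) (16,50/3) (104/7,18) (6,18)]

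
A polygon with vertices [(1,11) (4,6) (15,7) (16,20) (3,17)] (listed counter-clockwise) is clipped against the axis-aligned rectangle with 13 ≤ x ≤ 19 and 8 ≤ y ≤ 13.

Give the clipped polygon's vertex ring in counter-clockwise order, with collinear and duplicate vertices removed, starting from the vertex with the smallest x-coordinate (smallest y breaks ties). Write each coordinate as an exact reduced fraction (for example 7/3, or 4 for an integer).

1. After x ≥ 13: [(13,75/11) (15,7) (16,20) (13,251/13)]
2. After x ≤ 19: [(13,75/11) (15,7) (16,20) (13,251/13)]
3. After y ≥ 8: [(13,8) (196/13,8) (16,20) (13,251/13)]
4. After y ≤ 13: [(13,13) (13,8) (196/13,8) (201/13,13)]
5. Canonical ring: [(13,8) (196/13,8) (201/13,13) (13,13)]

Clipped polygon: [(13,8) (196/13,8) (201/13,13) (13,13)]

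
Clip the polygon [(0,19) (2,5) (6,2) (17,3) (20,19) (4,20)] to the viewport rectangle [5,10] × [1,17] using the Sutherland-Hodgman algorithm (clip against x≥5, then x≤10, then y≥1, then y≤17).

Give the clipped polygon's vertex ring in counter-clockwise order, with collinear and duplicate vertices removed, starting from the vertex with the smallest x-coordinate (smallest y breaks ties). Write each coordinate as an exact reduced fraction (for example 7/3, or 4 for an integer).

Clipped polygon: [(5,11/4) (6,2) (10,26/11) (10,17) (5,17)]

1. After x ≥ 5: [(5,11/4) (6,2) (17,3) (20,19) (5,319/16)]
2. After x ≤ 10: [(5,11/4) (6,2) (10,26/11) (10,157/8) (5,319/16)]
3. After y ≥ 1: [(5,11/4) (6,2) (10,26/11) (10,157/8) (5,319/16)]
4. After y ≤ 17: [(5,17) (5,11/4) (6,2) (10,26/11) (10,17)]
5. Canonical ring: [(5,11/4) (6,2) (10,26/11) (10,17) (5,17)]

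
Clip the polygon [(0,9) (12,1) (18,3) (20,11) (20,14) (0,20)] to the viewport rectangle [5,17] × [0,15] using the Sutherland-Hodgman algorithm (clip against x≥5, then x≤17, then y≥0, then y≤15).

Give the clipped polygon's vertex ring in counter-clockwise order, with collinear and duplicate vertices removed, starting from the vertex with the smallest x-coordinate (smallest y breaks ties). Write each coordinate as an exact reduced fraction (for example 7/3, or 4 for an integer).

Clipped polygon: [(5,17/3) (12,1) (17,8/3) (17,149/10) (50/3,15) (5,15)]

1. After x ≥ 5: [(5,17/3) (12,1) (18,3) (20,11) (20,14) (5,37/2)]
2. After x ≤ 17: [(5,17/3) (12,1) (17,8/3) (17,149/10) (5,37/2)]
3. After y ≥ 0: [(5,17/3) (12,1) (17,8/3) (17,149/10) (5,37/2)]
4. After y ≤ 15: [(5,15) (5,17/3) (12,1) (17,8/3) (17,149/10) (50/3,15)]
5. Canonical ring: [(5,17/3) (12,1) (17,8/3) (17,149/10) (50/3,15) (5,15)]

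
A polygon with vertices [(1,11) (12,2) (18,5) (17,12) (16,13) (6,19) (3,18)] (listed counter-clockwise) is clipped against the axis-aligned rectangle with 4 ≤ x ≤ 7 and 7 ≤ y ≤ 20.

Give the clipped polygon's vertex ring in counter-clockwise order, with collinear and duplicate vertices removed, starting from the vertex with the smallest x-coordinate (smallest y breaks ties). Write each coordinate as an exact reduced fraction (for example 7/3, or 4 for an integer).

Clipped polygon: [(4,94/11) (53/9,7) (7,7) (7,92/5) (6,19) (4,55/3)]

1. After x ≥ 4: [(4,94/11) (12,2) (18,5) (17,12) (16,13) (6,19) (4,55/3)]
2. After x ≤ 7: [(4,94/11) (7,67/11) (7,92/5) (6,19) (4,55/3)]
3. After y ≥ 7: [(4,94/11) (53/9,7) (7,7) (7,92/5) (6,19) (4,55/3)]
4. After y ≤ 20: [(4,94/11) (53/9,7) (7,7) (7,92/5) (6,19) (4,55/3)]
5. Canonical ring: [(4,94/11) (53/9,7) (7,7) (7,92/5) (6,19) (4,55/3)]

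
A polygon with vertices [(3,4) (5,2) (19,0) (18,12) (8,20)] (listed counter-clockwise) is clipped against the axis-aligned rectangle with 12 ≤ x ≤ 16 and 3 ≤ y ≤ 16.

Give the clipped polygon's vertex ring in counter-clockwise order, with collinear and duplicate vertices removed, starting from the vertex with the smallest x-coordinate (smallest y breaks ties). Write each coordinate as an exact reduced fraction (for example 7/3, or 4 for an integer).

Clipped polygon: [(12,3) (16,3) (16,68/5) (13,16) (12,16)]

1. After x ≥ 12: [(12,1) (19,0) (18,12) (12,84/5)]
2. After x ≤ 16: [(12,1) (16,3/7) (16,68/5) (12,84/5)]
3. After y ≥ 3: [(12,3) (16,3) (16,68/5) (12,84/5)]
4. After y ≤ 16: [(12,16) (12,3) (16,3) (16,68/5) (13,16)]
5. Canonical ring: [(12,3) (16,3) (16,68/5) (13,16) (12,16)]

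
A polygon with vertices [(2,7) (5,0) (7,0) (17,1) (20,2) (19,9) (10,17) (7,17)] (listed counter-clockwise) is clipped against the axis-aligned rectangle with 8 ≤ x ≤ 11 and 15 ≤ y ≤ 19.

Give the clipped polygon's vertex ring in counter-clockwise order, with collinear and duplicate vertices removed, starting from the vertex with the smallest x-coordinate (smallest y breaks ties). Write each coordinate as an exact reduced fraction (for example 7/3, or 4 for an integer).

1. After x ≥ 8: [(8,1/10) (17,1) (20,2) (19,9) (10,17) (8,17)]
2. After x ≤ 11: [(8,1/10) (11,2/5) (11,145/9) (10,17) (8,17)]
3. After y ≥ 15: [(8,15) (11,15) (11,145/9) (10,17) (8,17)]
4. After y ≤ 19: [(8,15) (11,15) (11,145/9) (10,17) (8,17)]
5. Canonical ring: [(8,15) (11,15) (11,145/9) (10,17) (8,17)]

Clipped polygon: [(8,15) (11,15) (11,145/9) (10,17) (8,17)]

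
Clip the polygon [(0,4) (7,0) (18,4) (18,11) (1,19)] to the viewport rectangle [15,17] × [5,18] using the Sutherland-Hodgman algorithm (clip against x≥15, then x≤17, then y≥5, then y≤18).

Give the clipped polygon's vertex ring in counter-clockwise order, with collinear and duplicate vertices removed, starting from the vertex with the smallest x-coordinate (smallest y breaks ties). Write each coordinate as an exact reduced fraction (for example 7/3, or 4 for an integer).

1. After x ≥ 15: [(15,32/11) (18,4) (18,11) (15,211/17)]
2. After x ≤ 17: [(15,32/11) (17,40/11) (17,195/17) (15,211/17)]
3. After y ≥ 5: [(15,5) (17,5) (17,195/17) (15,211/17)]
4. After y ≤ 18: [(15,5) (17,5) (17,195/17) (15,211/17)]
5. Canonical ring: [(15,5) (17,5) (17,195/17) (15,211/17)]

Clipped polygon: [(15,5) (17,5) (17,195/17) (15,211/17)]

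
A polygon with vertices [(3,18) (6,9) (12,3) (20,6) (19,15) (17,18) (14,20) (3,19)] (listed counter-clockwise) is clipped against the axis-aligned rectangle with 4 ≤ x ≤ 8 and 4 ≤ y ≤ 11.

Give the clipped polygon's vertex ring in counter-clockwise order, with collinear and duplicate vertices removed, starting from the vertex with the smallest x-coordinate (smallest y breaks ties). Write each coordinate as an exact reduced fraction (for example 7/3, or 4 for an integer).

Clipped polygon: [(16/3,11) (6,9) (8,7) (8,11)]

1. After x ≥ 4: [(4,15) (6,9) (12,3) (20,6) (19,15) (17,18) (14,20) (4,210/11)]
2. After x ≤ 8: [(4,15) (6,9) (8,7) (8,214/11) (4,210/11)]
3. After y ≥ 4: [(4,15) (6,9) (8,7) (8,214/11) (4,210/11)]
4. After y ≤ 11: [(16/3,11) (6,9) (8,7) (8,11)]
5. Canonical ring: [(16/3,11) (6,9) (8,7) (8,11)]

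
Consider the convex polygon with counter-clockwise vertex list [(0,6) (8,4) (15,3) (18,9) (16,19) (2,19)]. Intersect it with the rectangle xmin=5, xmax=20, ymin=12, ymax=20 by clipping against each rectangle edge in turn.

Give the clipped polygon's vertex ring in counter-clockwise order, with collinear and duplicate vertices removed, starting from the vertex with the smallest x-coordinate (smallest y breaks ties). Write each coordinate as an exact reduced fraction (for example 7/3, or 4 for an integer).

1. After x ≥ 5: [(5,19/4) (8,4) (15,3) (18,9) (16,19) (5,19)]
2. After x ≤ 20: [(5,19/4) (8,4) (15,3) (18,9) (16,19) (5,19)]
3. After y ≥ 12: [(5,12) (87/5,12) (16,19) (5,19)]
4. After y ≤ 20: [(5,12) (87/5,12) (16,19) (5,19)]
5. Canonical ring: [(5,12) (87/5,12) (16,19) (5,19)]

Clipped polygon: [(5,12) (87/5,12) (16,19) (5,19)]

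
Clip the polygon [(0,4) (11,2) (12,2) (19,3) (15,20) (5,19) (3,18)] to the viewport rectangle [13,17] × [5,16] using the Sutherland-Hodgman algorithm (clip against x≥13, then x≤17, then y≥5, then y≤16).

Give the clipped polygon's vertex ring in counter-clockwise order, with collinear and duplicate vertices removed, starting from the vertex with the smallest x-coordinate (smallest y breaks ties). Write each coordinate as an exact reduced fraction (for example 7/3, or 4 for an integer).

1. After x ≥ 13: [(13,15/7) (19,3) (15,20) (13,99/5)]
2. After x ≤ 17: [(13,15/7) (17,19/7) (17,23/2) (15,20) (13,99/5)]
3. After y ≥ 5: [(13,5) (17,5) (17,23/2) (15,20) (13,99/5)]
4. After y ≤ 16: [(13,16) (13,5) (17,5) (17,23/2) (271/17,16)]
5. Canonical ring: [(13,5) (17,5) (17,23/2) (271/17,16) (13,16)]

Clipped polygon: [(13,5) (17,5) (17,23/2) (271/17,16) (13,16)]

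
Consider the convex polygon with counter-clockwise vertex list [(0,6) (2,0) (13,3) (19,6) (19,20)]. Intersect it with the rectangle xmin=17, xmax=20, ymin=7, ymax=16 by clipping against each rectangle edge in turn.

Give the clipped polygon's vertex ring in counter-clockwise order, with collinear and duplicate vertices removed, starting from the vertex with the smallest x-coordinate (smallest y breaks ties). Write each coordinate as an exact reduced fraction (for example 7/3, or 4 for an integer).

Clipped polygon: [(17,7) (19,7) (19,16) (17,16)]

1. After x ≥ 17: [(17,352/19) (17,5) (19,6) (19,20)]
2. After x ≤ 20: [(17,352/19) (17,5) (19,6) (19,20)]
3. After y ≥ 7: [(17,352/19) (17,7) (19,7) (19,20)]
4. After y ≤ 16: [(17,16) (17,7) (19,7) (19,16)]
5. Canonical ring: [(17,7) (19,7) (19,16) (17,16)]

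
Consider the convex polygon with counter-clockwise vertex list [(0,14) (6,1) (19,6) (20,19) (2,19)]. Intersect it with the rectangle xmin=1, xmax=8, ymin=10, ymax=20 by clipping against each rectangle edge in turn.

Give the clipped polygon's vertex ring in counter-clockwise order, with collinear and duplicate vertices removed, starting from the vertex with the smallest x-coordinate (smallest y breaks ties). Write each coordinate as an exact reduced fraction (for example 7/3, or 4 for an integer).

Clipped polygon: [(1,71/6) (24/13,10) (8,10) (8,19) (2,19) (1,33/2)]

1. After x ≥ 1: [(1,33/2) (1,71/6) (6,1) (19,6) (20,19) (2,19)]
2. After x ≤ 8: [(1,33/2) (1,71/6) (6,1) (8,23/13) (8,19) (2,19)]
3. After y ≥ 10: [(1,33/2) (1,71/6) (24/13,10) (8,10) (8,19) (2,19)]
4. After y ≤ 20: [(1,33/2) (1,71/6) (24/13,10) (8,10) (8,19) (2,19)]
5. Canonical ring: [(1,71/6) (24/13,10) (8,10) (8,19) (2,19) (1,33/2)]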